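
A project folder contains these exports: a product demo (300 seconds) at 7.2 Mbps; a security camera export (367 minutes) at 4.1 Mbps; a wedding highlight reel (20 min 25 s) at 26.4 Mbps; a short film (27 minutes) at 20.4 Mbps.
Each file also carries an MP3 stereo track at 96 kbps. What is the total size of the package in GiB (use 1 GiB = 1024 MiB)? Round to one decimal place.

Audio: 96 kbps = 0.096 Mbps.
product demo: 7.296 Mbps × 300 s = 2188.8 Mb
security camera export: 4.196 Mbps × 22020 s = 92395.9 Mb
wedding highlight reel: 26.496 Mbps × 1225 s = 32457.6 Mb
short film: 20.496 Mbps × 1620 s = 33203.5 Mb
Total: 160245.8 Mb = 20030.7 MB.
= 18.66 GiB.

18.7 GiB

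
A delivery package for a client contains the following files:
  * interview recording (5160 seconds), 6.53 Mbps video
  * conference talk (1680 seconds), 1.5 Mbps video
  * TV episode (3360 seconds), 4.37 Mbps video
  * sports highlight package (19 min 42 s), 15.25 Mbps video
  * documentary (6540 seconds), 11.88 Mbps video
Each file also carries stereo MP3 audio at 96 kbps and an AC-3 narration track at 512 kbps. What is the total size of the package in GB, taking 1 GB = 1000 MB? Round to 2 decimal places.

19.69 GB

Audio total: 96 + 512 = 608 kbps = 0.608 Mbps.
interview recording: 7.138 Mbps × 5160 s = 36832.1 Mb
conference talk: 2.108 Mbps × 1680 s = 3541.4 Mb
TV episode: 4.978 Mbps × 3360 s = 16726.1 Mb
sports highlight package: 15.858 Mbps × 1182 s = 18744.2 Mb
documentary: 12.488 Mbps × 6540 s = 81671.5 Mb
Total: 157515.3 Mb = 19689.4 MB.
= 19.69 GB.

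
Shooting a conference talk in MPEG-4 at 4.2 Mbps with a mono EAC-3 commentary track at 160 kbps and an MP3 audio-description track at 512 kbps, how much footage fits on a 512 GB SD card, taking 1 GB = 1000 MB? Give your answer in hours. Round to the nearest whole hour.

234 hours

Audio total: 160 + 512 = 672 kbps = 0.672 Mbps.
Total bitrate: 4.2 + 0.672 = 4.872 Mbps.
Capacity: 512 GB = 4,096,000 Mb.
Recording time: 4,096,000 / 4.872 = 840,722 s ≈ 234 hours.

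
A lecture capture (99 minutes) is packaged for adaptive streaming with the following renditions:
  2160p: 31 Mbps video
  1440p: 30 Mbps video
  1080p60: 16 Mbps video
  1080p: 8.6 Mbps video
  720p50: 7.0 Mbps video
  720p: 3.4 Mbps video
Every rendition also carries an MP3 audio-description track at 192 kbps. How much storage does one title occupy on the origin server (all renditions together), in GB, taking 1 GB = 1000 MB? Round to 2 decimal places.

72.14 GB

99 min = 5940 s
Audio: 192 kbps = 0.192 Mbps.
Sum of rendition bitrates: (31+0.192) + (30+0.192) + (16+0.192) + (8.6+0.192) + (7.0+0.192) + (3.4+0.192) = 97.152 Mbps.
× 5940 s = 577,083 Mb = 72,135 MB = 72.14 GB.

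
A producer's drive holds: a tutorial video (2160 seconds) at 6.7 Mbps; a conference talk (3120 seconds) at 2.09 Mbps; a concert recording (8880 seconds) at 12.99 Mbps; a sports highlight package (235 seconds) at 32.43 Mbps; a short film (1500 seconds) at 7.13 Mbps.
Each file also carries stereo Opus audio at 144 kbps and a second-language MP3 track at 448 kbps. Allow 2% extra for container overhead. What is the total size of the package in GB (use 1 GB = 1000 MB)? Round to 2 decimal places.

Audio total: 144 + 448 = 592 kbps = 0.592 Mbps.
tutorial video: 7.292 Mbps × 2160 s × 1.02 = 16065.7 Mb
conference talk: 2.682 Mbps × 3120 s × 1.02 = 8535.2 Mb
concert recording: 13.582 Mbps × 8880 s × 1.02 = 123020.3 Mb
sports highlight package: 33.022 Mbps × 235 s × 1.02 = 7915.4 Mb
short film: 7.722 Mbps × 1500 s × 1.02 = 11814.7 Mb
Total: 167351.3 Mb = 20918.9 MB.
= 20.92 GB.

20.92 GB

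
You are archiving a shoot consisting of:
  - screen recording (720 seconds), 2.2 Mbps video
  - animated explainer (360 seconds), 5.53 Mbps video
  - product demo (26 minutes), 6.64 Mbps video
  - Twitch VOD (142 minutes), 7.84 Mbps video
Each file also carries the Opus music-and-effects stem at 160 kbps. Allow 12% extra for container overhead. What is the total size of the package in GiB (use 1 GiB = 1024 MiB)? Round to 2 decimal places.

Audio: 160 kbps = 0.160 Mbps.
screen recording: 2.360 Mbps × 720 s × 1.12 = 1903.1 Mb
animated explainer: 5.690 Mbps × 360 s × 1.12 = 2294.2 Mb
product demo: 6.800 Mbps × 1560 s × 1.12 = 11881.0 Mb
Twitch VOD: 8.000 Mbps × 8520 s × 1.12 = 76339.2 Mb
Total: 92417.5 Mb = 11552.2 MB.
= 10.76 GiB.

10.76 GiB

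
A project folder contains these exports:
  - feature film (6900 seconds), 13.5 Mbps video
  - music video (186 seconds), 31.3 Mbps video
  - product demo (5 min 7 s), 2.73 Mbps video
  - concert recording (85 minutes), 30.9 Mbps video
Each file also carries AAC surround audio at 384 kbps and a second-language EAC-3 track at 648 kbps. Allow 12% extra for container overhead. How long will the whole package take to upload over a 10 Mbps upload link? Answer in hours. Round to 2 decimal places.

Audio total: 384 + 648 = 1032 kbps = 1.032 Mbps.
feature film: 14.532 Mbps × 6900 s × 1.12 = 112303.3 Mb
music video: 32.332 Mbps × 186 s × 1.12 = 6735.4 Mb
product demo: 3.762 Mbps × 307 s × 1.12 = 1293.5 Mb
concert recording: 31.932 Mbps × 5100 s × 1.12 = 182395.6 Mb
Total: 302727.8 Mb = 37841.0 MB.
At 10 Mbps: 302727.8 / 10 = 30273 s ≈ 8.41 hours.

8.41 hours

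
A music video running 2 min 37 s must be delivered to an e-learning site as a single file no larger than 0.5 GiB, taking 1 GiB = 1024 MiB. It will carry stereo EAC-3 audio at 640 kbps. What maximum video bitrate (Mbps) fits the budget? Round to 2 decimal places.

26.72 Mbps

Budget: 0.5 GiB = 4295.0 Mb.
2 min 37 s = 157 s
Total bitrate budget: 4295.0 Mb / 157 s = 27.356 Mbps.
Audio: 640 kbps = 0.640 Mbps.
Video: 27.356 − 0.640 = 26.716 Mbps.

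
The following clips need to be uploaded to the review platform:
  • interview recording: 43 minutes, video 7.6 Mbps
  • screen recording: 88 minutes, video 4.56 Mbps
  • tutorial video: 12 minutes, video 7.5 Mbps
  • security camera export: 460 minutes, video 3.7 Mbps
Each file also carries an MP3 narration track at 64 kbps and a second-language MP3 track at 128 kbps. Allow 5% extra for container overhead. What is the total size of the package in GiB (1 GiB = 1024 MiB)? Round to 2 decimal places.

Audio total: 64 + 128 = 192 kbps = 0.192 Mbps.
interview recording: 7.792 Mbps × 2580 s × 1.05 = 21108.5 Mb
screen recording: 4.752 Mbps × 5280 s × 1.05 = 26345.1 Mb
tutorial video: 7.692 Mbps × 720 s × 1.05 = 5815.2 Mb
security camera export: 3.892 Mbps × 27600 s × 1.05 = 112790.2 Mb
Total: 166058.9 Mb = 20757.4 MB.
= 19.33 GiB.

19.33 GiB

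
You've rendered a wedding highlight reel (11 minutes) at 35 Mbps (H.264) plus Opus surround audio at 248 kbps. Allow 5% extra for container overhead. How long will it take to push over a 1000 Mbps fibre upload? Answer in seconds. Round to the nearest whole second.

24 seconds

11 min = 660 s
Audio: 248 kbps = 0.248 Mbps.
Total bitrate: 35.248 Mbps.
File: 35.248 Mbps × 660 s = 23263.7 Mb.
With 5% container overhead: ×1.05. → 24426.9 Mb.
At 1000 Mbps: 24426.9 / 1000 = 24.4 s ≈ 24.4 seconds.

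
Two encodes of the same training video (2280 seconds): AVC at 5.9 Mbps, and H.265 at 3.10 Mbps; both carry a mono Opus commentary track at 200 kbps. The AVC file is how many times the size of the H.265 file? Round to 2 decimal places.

1.85

Audio: 200 kbps = 0.200 Mbps.
AVC: 6.100 Mbps × 2280 s = 13908.0 Mb = 1.738 GB.
H.265: 3.300 Mbps × 2280 s = 7524.0 Mb = 0.941 GB.
Ratio: 1.738 / 0.941 = 1.848.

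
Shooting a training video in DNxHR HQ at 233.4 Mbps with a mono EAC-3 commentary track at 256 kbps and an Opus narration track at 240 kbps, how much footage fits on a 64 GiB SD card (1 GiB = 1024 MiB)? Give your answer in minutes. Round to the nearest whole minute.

Audio total: 256 + 240 = 496 kbps = 0.496 Mbps.
Total bitrate: 233.4 + 0.496 = 233.896 Mbps.
Capacity: 64 GiB = 549,756 Mb.
Recording time: 549,756 / 233.896 = 2,350 s ≈ 39.2 minutes.

39 minutes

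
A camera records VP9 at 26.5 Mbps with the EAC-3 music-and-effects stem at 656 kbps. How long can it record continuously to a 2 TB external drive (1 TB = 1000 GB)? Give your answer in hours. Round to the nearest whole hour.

Audio: 656 kbps = 0.656 Mbps.
Total bitrate: 26.5 + 0.656 = 27.156 Mbps.
Capacity: 2 TB = 16,000,000 Mb.
Recording time: 16,000,000 / 27.156 = 589,188 s ≈ 164 hours.

164 hours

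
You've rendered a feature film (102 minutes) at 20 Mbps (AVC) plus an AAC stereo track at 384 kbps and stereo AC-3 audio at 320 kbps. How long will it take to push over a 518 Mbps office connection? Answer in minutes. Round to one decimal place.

102 min = 6120 s
Audio total: 384 + 320 = 704 kbps = 0.704 Mbps.
Total bitrate: 20.704 Mbps.
File: 20.704 Mbps × 6120 s = 126708.5 Mb.
At 518 Mbps: 126708.5 / 518 = 244.6 s ≈ 4.08 minutes.

4.1 minutes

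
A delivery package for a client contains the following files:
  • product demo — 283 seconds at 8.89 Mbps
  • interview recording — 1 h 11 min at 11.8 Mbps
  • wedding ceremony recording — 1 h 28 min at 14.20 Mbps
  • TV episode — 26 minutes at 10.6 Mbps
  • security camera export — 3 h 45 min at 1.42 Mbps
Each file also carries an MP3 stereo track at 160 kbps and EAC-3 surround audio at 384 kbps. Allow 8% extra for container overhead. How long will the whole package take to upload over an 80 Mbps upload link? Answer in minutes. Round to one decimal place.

Audio total: 160 + 384 = 544 kbps = 0.544 Mbps.
product demo: 9.434 Mbps × 283 s × 1.08 = 2883.4 Mb
interview recording: 12.344 Mbps × 4260 s × 1.08 = 56792.3 Mb
wedding ceremony recording: 14.744 Mbps × 5280 s × 1.08 = 84076.2 Mb
TV episode: 11.144 Mbps × 1560 s × 1.08 = 18775.4 Mb
security camera export: 1.964 Mbps × 13500 s × 1.08 = 28635.1 Mb
Total: 191162.4 Mb = 23895.3 MB.
At 80 Mbps: 191162.4 / 80 = 2390 s ≈ 39.8 minutes.

39.8 minutes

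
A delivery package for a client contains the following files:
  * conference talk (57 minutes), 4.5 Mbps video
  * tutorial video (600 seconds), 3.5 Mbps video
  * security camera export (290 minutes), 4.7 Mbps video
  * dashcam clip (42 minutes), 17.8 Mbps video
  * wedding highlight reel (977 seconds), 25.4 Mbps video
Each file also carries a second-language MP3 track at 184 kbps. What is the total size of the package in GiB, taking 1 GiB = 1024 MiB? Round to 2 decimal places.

Audio: 184 kbps = 0.184 Mbps.
conference talk: 4.684 Mbps × 3420 s = 16019.3 Mb
tutorial video: 3.684 Mbps × 600 s = 2210.4 Mb
security camera export: 4.884 Mbps × 17400 s = 84981.6 Mb
dashcam clip: 17.984 Mbps × 2520 s = 45319.7 Mb
wedding highlight reel: 25.584 Mbps × 977 s = 24995.6 Mb
Total: 173526.5 Mb = 21690.8 MB.
= 20.20 GiB.

20.20 GiB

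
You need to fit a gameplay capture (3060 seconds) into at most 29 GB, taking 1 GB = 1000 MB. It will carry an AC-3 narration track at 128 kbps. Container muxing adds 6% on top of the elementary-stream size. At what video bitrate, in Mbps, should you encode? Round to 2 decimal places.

71.40 Mbps

Budget: 29 GB = 232000.0 Mb.
Stream payload after overhead: 232000.0 / 1.06 = 218867.9 Mb.
Total bitrate budget: 218867.9 Mb / 3060 s = 71.525 Mbps.
Audio: 128 kbps = 0.128 Mbps.
Video: 71.525 − 0.128 = 71.397 Mbps.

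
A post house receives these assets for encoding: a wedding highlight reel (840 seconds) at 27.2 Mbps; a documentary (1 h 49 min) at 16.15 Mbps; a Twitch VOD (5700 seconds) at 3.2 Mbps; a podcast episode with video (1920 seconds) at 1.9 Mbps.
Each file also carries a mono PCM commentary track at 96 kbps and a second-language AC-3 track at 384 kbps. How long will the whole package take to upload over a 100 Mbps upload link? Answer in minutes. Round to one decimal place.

Audio total: 96 + 384 = 480 kbps = 0.480 Mbps.
wedding highlight reel: 27.680 Mbps × 840 s = 23251.2 Mb
documentary: 16.630 Mbps × 6540 s = 108760.2 Mb
Twitch VOD: 3.680 Mbps × 5700 s = 20976.0 Mb
podcast episode with video: 2.380 Mbps × 1920 s = 4569.6 Mb
Total: 157557.0 Mb = 19694.6 MB.
At 100 Mbps: 157557.0 / 100 = 1576 s ≈ 26.3 minutes.

26.3 minutes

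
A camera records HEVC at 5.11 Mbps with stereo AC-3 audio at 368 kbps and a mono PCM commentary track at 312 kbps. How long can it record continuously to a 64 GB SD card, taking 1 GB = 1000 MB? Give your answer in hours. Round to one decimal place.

24.6 hours

Audio total: 368 + 312 = 680 kbps = 0.680 Mbps.
Total bitrate: 5.11 + 0.680 = 5.790 Mbps.
Capacity: 64 GB = 512,000 Mb.
Recording time: 512,000 / 5.790 = 88,428 s ≈ 24.6 hours.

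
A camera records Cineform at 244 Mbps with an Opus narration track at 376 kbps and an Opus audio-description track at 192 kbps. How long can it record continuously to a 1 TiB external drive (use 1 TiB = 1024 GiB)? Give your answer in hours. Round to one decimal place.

Audio total: 376 + 192 = 568 kbps = 0.568 Mbps.
Total bitrate: 244 + 0.568 = 244.568 Mbps.
Capacity: 1 TiB = 8,796,093 Mb.
Recording time: 8,796,093 / 244.568 = 35,966 s ≈ 9.99 hours.

10.0 hours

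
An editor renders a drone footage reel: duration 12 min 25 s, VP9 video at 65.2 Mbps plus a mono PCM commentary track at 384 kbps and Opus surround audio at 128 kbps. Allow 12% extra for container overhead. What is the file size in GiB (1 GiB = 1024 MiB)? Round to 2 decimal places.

6.38 GiB

12 min 25 s = 745 s
Audio total: 384 + 128 = 512 kbps = 0.512 Mbps.
Total bitrate: 65.2 + 0.512 = 65.712 Mbps.
Stream data: 65.712 Mbps × 745 s = 48955.4 Mb.
With 12% container overhead: ×1.12.
54,830 Mb = 6,853,761,600 bytes ÷ 1,073,741,824 = 6.383 GiB.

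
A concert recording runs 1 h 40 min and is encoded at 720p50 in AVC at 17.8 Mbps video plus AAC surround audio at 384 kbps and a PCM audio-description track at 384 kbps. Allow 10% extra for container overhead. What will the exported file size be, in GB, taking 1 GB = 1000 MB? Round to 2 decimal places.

1 h 40 min = 100 min = 6000 s
Audio total: 384 + 384 = 768 kbps = 0.768 Mbps.
Total bitrate: 17.8 + 0.768 = 18.568 Mbps.
Stream data: 18.568 Mbps × 6000 s = 111408.0 Mb.
With 10% container overhead: ×1.10.
122,549 Mb ÷ 8 = 15,319 MB → 15.32 GB.

15.32 GB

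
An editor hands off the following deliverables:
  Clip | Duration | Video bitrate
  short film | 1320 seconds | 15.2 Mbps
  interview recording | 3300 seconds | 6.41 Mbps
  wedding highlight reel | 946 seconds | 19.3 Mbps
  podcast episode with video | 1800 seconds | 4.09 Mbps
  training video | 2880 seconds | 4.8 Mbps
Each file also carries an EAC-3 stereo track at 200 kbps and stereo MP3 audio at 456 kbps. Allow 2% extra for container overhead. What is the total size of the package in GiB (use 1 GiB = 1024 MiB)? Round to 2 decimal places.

Audio total: 200 + 456 = 656 kbps = 0.656 Mbps.
short film: 15.856 Mbps × 1320 s × 1.02 = 21348.5 Mb
interview recording: 7.066 Mbps × 3300 s × 1.02 = 23784.2 Mb
wedding highlight reel: 19.956 Mbps × 946 s × 1.02 = 19255.9 Mb
podcast episode with video: 4.746 Mbps × 1800 s × 1.02 = 8713.7 Mb
training video: 5.456 Mbps × 2880 s × 1.02 = 16027.5 Mb
Total: 89129.8 Mb = 11141.2 MB.
= 10.38 GiB.

10.38 GiB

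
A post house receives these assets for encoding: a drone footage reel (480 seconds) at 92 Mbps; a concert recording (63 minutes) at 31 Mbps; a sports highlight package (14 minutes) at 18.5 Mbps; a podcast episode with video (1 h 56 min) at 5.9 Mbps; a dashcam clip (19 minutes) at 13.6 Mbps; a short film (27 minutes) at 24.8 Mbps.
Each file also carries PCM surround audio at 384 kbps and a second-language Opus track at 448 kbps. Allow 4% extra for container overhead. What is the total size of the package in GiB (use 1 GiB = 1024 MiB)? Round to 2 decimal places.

34.62 GiB

Audio total: 384 + 448 = 832 kbps = 0.832 Mbps.
drone footage reel: 92.832 Mbps × 480 s × 1.04 = 46341.7 Mb
concert recording: 31.832 Mbps × 3780 s × 1.04 = 125138.0 Mb
sports highlight package: 19.332 Mbps × 840 s × 1.04 = 16888.4 Mb
podcast episode with video: 6.732 Mbps × 6960 s × 1.04 = 48728.9 Mb
dashcam clip: 14.432 Mbps × 1140 s × 1.04 = 17110.6 Mb
short film: 25.632 Mbps × 1620 s × 1.04 = 43184.8 Mb
Total: 297392.4 Mb = 37174.1 MB.
= 34.62 GiB.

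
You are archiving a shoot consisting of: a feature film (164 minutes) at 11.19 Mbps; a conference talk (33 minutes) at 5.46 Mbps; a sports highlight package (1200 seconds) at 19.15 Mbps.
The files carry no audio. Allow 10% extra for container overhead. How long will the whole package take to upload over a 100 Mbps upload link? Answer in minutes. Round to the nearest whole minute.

26 minutes

feature film: 11.190 Mbps × 9840 s × 1.10 = 121120.6 Mb
conference talk: 5.460 Mbps × 1980 s × 1.10 = 11891.9 Mb
sports highlight package: 19.150 Mbps × 1200 s × 1.10 = 25278.0 Mb
Total: 158290.4 Mb = 19786.3 MB.
At 100 Mbps: 158290.4 / 100 = 1583 s ≈ 26.4 minutes.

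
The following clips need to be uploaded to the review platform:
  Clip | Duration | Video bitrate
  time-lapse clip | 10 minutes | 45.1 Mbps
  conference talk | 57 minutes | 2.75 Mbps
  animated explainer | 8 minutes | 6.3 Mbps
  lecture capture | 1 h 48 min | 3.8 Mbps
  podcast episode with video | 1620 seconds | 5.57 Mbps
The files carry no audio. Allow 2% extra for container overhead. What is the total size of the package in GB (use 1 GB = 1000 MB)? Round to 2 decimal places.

time-lapse clip: 45.100 Mbps × 600 s × 1.02 = 27601.2 Mb
conference talk: 2.750 Mbps × 3420 s × 1.02 = 9593.1 Mb
animated explainer: 6.300 Mbps × 480 s × 1.02 = 3084.5 Mb
lecture capture: 3.800 Mbps × 6480 s × 1.02 = 25116.5 Mb
podcast episode with video: 5.570 Mbps × 1620 s × 1.02 = 9203.9 Mb
Total: 74599.1 Mb = 9324.9 MB.
= 9.325 GB.

9.32 GB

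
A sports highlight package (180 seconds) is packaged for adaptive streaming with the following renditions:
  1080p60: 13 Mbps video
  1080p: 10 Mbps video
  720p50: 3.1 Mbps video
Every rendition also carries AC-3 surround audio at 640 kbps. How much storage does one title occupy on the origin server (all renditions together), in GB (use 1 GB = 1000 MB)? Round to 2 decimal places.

0.63 GB

Audio: 640 kbps = 0.640 Mbps.
Sum of rendition bitrates: (13+0.640) + (10+0.640) + (3.1+0.640) = 28.020 Mbps.
× 180 s = 5,044 Mb = 630.5 MB = 0.6304 GB.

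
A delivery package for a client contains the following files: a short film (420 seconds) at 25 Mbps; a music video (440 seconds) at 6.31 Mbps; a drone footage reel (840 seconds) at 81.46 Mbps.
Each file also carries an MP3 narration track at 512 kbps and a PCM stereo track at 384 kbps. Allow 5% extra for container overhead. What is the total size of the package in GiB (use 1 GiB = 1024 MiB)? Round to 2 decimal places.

Audio total: 512 + 384 = 896 kbps = 0.896 Mbps.
short film: 25.896 Mbps × 420 s × 1.05 = 11420.1 Mb
music video: 7.206 Mbps × 440 s × 1.05 = 3329.2 Mb
drone footage reel: 82.356 Mbps × 840 s × 1.05 = 72638.0 Mb
Total: 87387.3 Mb = 10923.4 MB.
= 10.17 GiB.

10.17 GiB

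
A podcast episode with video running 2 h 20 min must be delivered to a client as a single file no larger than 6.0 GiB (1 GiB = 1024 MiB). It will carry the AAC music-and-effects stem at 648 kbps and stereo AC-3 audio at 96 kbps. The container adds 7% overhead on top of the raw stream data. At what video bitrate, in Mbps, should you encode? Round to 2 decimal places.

4.99 Mbps

Budget: 6.0 GiB = 51539.6 Mb.
Stream payload after overhead: 51539.6 / 1.07 = 48167.9 Mb.
2 h 20 min = 140 min = 8400 s
Total bitrate budget: 48167.9 Mb / 8400 s = 5.734 Mbps.
Audio total: 648 + 96 = 744 kbps = 0.744 Mbps.
Video: 5.734 − 0.744 = 4.990 Mbps.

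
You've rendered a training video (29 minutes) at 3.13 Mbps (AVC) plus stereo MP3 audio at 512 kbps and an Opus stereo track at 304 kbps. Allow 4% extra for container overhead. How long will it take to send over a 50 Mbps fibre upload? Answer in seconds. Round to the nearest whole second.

143 seconds

29 min = 1740 s
Audio total: 512 + 304 = 816 kbps = 0.816 Mbps.
Total bitrate: 3.946 Mbps.
File: 3.946 Mbps × 1740 s = 6866.0 Mb.
With 4% container overhead: ×1.04. → 7140.7 Mb.
At 50 Mbps: 7140.7 / 50 = 142.8 s ≈ 143 seconds.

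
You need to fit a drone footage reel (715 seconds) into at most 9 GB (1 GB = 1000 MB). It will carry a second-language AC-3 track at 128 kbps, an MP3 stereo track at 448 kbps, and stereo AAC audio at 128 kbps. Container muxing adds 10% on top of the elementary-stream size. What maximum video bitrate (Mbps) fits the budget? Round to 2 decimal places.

90.84 Mbps

Budget: 9 GB = 72000.0 Mb.
Stream payload after overhead: 72000.0 / 1.10 = 65454.5 Mb.
Total bitrate budget: 65454.5 Mb / 715 s = 91.545 Mbps.
Audio total: 128 + 448 + 128 = 704 kbps = 0.704 Mbps.
Video: 91.545 − 0.704 = 90.841 Mbps.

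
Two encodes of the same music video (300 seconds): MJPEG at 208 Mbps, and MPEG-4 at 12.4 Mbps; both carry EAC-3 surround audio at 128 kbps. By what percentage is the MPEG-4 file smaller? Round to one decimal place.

Audio: 128 kbps = 0.128 Mbps.
MJPEG: 208.128 Mbps × 300 s = 62438.4 Mb = 7.269 GiB.
MPEG-4: 12.528 Mbps × 300 s = 3758.4 Mb = 0.438 GiB.
Reduction: (1 − 0.438/7.269) × 100 = 93.98%.

94.0%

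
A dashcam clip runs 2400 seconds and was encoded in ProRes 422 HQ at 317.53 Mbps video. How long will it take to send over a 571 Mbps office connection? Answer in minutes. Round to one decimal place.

File: 317.530 Mbps × 2400 s = 762072.0 Mb.
At 571 Mbps: 762072.0 / 571 = 1334.6 s ≈ 22.2 minutes.

22.2 minutes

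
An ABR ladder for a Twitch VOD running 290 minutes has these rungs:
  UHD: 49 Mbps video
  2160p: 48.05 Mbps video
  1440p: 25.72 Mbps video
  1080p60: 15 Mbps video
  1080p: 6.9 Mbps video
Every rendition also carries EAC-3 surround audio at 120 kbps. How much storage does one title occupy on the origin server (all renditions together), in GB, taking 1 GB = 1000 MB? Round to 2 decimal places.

290 min = 17400 s
Audio: 120 kbps = 0.120 Mbps.
Sum of rendition bitrates: (49+0.120) + (48.05+0.120) + (25.72+0.120) + (15+0.120) + (6.9+0.120) = 145.270 Mbps.
× 17400 s = 2,527,698 Mb = 315,962 MB = 316.0 GB.

315.96 GB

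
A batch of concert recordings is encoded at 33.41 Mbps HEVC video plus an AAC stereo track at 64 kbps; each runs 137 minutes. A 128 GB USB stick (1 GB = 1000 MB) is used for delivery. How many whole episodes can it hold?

137 min = 8220 s
Audio: 64 kbps = 0.064 Mbps.
Total bitrate: 33.474 Mbps.
Per item: 33.474 Mbps × 8220 s = 275,156 Mb = 34,395 MB.
Capacity: 128 GB = 1,024,000 Mb; 3.72 items → 3 complete.

3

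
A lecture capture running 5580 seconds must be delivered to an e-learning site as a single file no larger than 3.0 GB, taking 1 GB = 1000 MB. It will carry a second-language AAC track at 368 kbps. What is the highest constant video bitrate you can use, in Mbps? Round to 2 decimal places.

3.93 Mbps

Budget: 3.0 GB = 24000.0 Mb.
Total bitrate budget: 24000.0 Mb / 5580 s = 4.301 Mbps.
Audio: 368 kbps = 0.368 Mbps.
Video: 4.301 − 0.368 = 3.933 Mbps.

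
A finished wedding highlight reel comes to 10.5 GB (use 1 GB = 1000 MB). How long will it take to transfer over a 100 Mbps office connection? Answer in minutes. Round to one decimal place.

File: 10.5 GB = 84000.0 Mb.
At 100 Mbps: 84000.0 / 100 = 840.0 s ≈ 14 minutes.

14.0 minutes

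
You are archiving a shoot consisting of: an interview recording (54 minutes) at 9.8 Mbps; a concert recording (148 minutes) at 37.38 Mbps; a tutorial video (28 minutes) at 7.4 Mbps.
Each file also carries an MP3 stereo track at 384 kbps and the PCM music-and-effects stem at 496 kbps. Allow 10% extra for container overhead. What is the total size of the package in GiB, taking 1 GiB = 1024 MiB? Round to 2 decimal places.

Audio total: 384 + 496 = 880 kbps = 0.880 Mbps.
interview recording: 10.680 Mbps × 3240 s × 1.10 = 38063.5 Mb
concert recording: 38.260 Mbps × 8880 s × 1.10 = 373723.7 Mb
tutorial video: 8.280 Mbps × 1680 s × 1.10 = 15301.4 Mb
Total: 427088.6 Mb = 53386.1 MB.
= 49.72 GiB.

49.72 GiB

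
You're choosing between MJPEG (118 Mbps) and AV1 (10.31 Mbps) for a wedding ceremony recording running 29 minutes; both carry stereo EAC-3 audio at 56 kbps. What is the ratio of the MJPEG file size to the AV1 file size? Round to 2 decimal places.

29 min = 1740 s
Audio: 56 kbps = 0.056 Mbps.
MJPEG: 118.056 Mbps × 1740 s = 205417.4 Mb = 25.677 GB.
AV1: 10.366 Mbps × 1740 s = 18036.8 Mb = 2.255 GB.
Ratio: 25.677 / 2.255 = 11.389.

11.39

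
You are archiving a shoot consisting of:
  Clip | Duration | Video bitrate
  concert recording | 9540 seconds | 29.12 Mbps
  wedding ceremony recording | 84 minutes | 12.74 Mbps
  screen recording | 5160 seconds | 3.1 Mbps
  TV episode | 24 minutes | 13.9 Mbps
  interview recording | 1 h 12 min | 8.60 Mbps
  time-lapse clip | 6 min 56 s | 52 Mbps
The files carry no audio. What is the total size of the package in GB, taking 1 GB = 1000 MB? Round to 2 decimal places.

54.60 GB

concert recording: 29.120 Mbps × 9540 s = 277804.8 Mb
wedding ceremony recording: 12.740 Mbps × 5040 s = 64209.6 Mb
screen recording: 3.100 Mbps × 5160 s = 15996.0 Mb
TV episode: 13.900 Mbps × 1440 s = 20016.0 Mb
interview recording: 8.600 Mbps × 4320 s = 37152.0 Mb
time-lapse clip: 52.000 Mbps × 416 s = 21632.0 Mb
Total: 436810.4 Mb = 54601.3 MB.
= 54.60 GB.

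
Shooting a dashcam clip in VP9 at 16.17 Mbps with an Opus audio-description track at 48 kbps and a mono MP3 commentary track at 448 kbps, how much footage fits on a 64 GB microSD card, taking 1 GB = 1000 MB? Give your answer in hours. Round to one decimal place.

8.5 hours

Audio total: 48 + 448 = 496 kbps = 0.496 Mbps.
Total bitrate: 16.17 + 0.496 = 16.666 Mbps.
Capacity: 64 GB = 512,000 Mb.
Recording time: 512,000 / 16.666 = 30,721 s ≈ 8.53 hours.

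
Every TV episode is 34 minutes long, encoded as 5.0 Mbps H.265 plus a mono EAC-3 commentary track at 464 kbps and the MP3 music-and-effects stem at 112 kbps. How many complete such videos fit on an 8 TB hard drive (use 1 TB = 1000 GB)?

5626

34 min = 2040 s
Audio total: 464 + 112 = 576 kbps = 0.576 Mbps.
Total bitrate: 5.576 Mbps.
Per item: 5.576 Mbps × 2040 s = 11,375 Mb = 1,422 MB.
Capacity: 8 TB = 64,000,000 Mb; 5626.35 items → 5626 complete.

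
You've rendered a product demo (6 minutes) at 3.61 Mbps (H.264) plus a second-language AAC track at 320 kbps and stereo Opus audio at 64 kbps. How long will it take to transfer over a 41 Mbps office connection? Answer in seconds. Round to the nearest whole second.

35 seconds

6 min = 360 s
Audio total: 320 + 64 = 384 kbps = 0.384 Mbps.
Total bitrate: 3.994 Mbps.
File: 3.994 Mbps × 360 s = 1437.8 Mb.
At 41 Mbps: 1437.8 / 41 = 35.1 s ≈ 35.1 seconds.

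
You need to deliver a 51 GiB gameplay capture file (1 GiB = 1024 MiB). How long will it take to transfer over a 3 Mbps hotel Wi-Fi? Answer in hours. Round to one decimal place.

40.6 hours

File: 51 GiB = 438086.7 Mb.
At 3 Mbps: 438086.7 / 3 = 146028.9 s ≈ 40.6 hours.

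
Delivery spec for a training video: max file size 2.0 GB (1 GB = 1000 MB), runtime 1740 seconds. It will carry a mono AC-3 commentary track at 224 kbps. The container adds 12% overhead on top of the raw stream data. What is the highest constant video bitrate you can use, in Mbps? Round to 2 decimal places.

7.99 Mbps

Budget: 2.0 GB = 16000.0 Mb.
Stream payload after overhead: 16000.0 / 1.12 = 14285.7 Mb.
Total bitrate budget: 14285.7 Mb / 1740 s = 8.210 Mbps.
Audio: 224 kbps = 0.224 Mbps.
Video: 8.210 − 0.224 = 7.986 Mbps.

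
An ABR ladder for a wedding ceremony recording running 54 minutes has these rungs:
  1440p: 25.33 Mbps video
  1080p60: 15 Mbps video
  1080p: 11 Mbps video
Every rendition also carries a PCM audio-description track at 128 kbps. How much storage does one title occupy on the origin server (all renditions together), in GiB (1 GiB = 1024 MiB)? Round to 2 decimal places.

54 min = 3240 s
Audio: 128 kbps = 0.128 Mbps.
Sum of rendition bitrates: (25.33+0.128) + (15+0.128) + (11+0.128) = 51.714 Mbps.
× 3240 s = 167,553 Mb = 20,944 MB = 19.51 GiB.

19.51 GiB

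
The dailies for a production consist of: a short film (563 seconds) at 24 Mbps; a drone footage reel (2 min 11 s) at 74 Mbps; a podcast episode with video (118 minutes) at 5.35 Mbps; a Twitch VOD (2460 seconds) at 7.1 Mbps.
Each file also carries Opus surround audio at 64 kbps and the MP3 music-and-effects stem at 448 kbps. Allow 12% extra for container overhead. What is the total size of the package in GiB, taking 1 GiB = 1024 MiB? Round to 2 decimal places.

10.92 GiB

Audio total: 64 + 448 = 512 kbps = 0.512 Mbps.
short film: 24.512 Mbps × 563 s × 1.12 = 15456.3 Mb
drone footage reel: 74.512 Mbps × 131 s × 1.12 = 10932.4 Mb
podcast episode with video: 5.862 Mbps × 7080 s × 1.12 = 46483.3 Mb
Twitch VOD: 7.612 Mbps × 2460 s × 1.12 = 20972.6 Mb
Total: 93844.6 Mb = 11730.6 MB.
= 10.92 GiB.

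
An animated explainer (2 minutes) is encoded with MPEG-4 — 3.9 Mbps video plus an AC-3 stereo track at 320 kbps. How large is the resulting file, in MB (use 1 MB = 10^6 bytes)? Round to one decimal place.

63.3 MB

2 min = 120 s
Audio: 320 kbps = 0.320 Mbps.
Total bitrate: 3.9 + 0.320 = 4.220 Mbps.
Stream data: 4.220 Mbps × 120 s = 506.4 Mb.
506.4 Mb ÷ 8 = 63.30 MB → 63.30 MB.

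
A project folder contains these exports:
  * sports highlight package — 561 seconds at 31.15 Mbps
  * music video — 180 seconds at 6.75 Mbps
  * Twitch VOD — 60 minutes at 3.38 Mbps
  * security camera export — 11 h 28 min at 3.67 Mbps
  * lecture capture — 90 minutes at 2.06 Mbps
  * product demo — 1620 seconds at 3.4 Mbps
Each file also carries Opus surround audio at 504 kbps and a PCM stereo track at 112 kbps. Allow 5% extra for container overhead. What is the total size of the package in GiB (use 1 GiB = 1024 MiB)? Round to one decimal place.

28.3 GiB

Audio total: 504 + 112 = 616 kbps = 0.616 Mbps.
sports highlight package: 31.766 Mbps × 561 s × 1.05 = 18711.8 Mb
music video: 7.366 Mbps × 180 s × 1.05 = 1392.2 Mb
Twitch VOD: 3.996 Mbps × 3600 s × 1.05 = 15104.9 Mb
security camera export: 4.286 Mbps × 41280 s × 1.05 = 185772.4 Mb
lecture capture: 2.676 Mbps × 5400 s × 1.05 = 15172.9 Mb
product demo: 4.016 Mbps × 1620 s × 1.05 = 6831.2 Mb
Total: 242985.3 Mb = 30373.2 MB.
= 28.29 GiB.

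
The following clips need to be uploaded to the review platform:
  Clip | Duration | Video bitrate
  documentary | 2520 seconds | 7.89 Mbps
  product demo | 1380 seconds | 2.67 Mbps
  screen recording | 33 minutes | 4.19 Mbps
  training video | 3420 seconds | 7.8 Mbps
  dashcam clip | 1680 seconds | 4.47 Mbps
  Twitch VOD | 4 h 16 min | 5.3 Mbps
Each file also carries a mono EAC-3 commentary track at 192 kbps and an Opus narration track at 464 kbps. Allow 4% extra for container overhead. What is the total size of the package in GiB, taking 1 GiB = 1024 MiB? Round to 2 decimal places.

Audio total: 192 + 464 = 656 kbps = 0.656 Mbps.
documentary: 8.546 Mbps × 2520 s × 1.04 = 22397.4 Mb
product demo: 3.326 Mbps × 1380 s × 1.04 = 4773.5 Mb
screen recording: 4.846 Mbps × 1980 s × 1.04 = 9978.9 Mb
training video: 8.456 Mbps × 3420 s × 1.04 = 30076.3 Mb
dashcam clip: 5.126 Mbps × 1680 s × 1.04 = 8956.1 Mb
Twitch VOD: 5.956 Mbps × 15360 s × 1.04 = 95143.5 Mb
Total: 171325.7 Mb = 21415.7 MB.
= 19.94 GiB.

19.94 GiB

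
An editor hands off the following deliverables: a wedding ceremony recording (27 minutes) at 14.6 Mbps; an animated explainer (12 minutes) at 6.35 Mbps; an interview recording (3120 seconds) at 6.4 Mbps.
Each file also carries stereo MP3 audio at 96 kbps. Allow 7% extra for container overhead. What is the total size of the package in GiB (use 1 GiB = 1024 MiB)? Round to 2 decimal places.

Audio: 96 kbps = 0.096 Mbps.
wedding ceremony recording: 14.696 Mbps × 1620 s × 1.07 = 25474.0 Mb
animated explainer: 6.446 Mbps × 720 s × 1.07 = 4966.0 Mb
interview recording: 6.496 Mbps × 3120 s × 1.07 = 21686.2 Mb
Total: 52126.3 Mb = 6515.8 MB.
= 6.068 GiB.

6.07 GiB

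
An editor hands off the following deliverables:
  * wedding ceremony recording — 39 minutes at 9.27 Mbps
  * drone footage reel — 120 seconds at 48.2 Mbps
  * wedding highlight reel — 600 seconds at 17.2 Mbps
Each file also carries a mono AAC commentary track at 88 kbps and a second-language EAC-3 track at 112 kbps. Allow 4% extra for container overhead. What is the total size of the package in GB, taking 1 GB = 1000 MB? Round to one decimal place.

5.0 GB

Audio total: 88 + 112 = 200 kbps = 0.200 Mbps.
wedding ceremony recording: 9.470 Mbps × 2340 s × 1.04 = 23046.2 Mb
drone footage reel: 48.400 Mbps × 120 s × 1.04 = 6040.3 Mb
wedding highlight reel: 17.400 Mbps × 600 s × 1.04 = 10857.6 Mb
Total: 39944.1 Mb = 4993.0 MB.
= 4.993 GB.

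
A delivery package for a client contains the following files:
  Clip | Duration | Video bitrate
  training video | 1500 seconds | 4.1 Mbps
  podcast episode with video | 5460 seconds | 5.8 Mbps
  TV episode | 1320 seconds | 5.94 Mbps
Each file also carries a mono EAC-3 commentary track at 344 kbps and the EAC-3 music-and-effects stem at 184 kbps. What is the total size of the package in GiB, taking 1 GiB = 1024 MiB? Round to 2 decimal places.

5.82 GiB

Audio total: 344 + 184 = 528 kbps = 0.528 Mbps.
training video: 4.628 Mbps × 1500 s = 6942.0 Mb
podcast episode with video: 6.328 Mbps × 5460 s = 34550.9 Mb
TV episode: 6.468 Mbps × 1320 s = 8537.8 Mb
Total: 50030.6 Mb = 6253.8 MB.
= 5.824 GiB.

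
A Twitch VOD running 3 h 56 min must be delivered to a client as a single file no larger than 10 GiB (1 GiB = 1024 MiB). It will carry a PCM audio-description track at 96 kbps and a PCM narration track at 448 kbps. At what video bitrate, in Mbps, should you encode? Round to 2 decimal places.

Budget: 10 GiB = 85899.3 Mb.
3 h 56 min = 236 min = 14160 s
Total bitrate budget: 85899.3 Mb / 14160 s = 6.066 Mbps.
Audio total: 96 + 448 = 544 kbps = 0.544 Mbps.
Video: 6.066 − 0.544 = 5.522 Mbps.

5.52 Mbps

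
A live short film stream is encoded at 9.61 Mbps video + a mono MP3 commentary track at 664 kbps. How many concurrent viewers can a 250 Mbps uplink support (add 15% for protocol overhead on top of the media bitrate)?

Audio: 664 kbps = 0.664 Mbps.
Per-viewer media rate: 10.274 Mbps.
On the wire with 15% overhead: 11.815 Mbps.
250 Mbps = 250.0 Mbps; 250.0 / 11.815 = 21.16 → 21 viewers.

21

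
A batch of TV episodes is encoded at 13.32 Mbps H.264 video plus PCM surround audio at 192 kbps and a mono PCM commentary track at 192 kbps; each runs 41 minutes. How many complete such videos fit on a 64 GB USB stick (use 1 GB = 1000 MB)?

15

41 min = 2460 s
Audio total: 192 + 192 = 384 kbps = 0.384 Mbps.
Total bitrate: 13.704 Mbps.
Per item: 13.704 Mbps × 2460 s = 33,712 Mb = 4,214 MB.
Capacity: 64 GB = 512,000 Mb; 15.19 items → 15 complete.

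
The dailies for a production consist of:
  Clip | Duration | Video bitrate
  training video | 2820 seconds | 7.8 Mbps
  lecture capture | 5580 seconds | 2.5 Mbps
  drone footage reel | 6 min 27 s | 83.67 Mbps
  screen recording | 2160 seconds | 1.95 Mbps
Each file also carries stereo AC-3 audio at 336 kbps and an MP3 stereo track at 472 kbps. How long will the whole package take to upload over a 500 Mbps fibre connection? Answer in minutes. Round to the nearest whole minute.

Audio total: 336 + 472 = 808 kbps = 0.808 Mbps.
training video: 8.608 Mbps × 2820 s = 24274.6 Mb
lecture capture: 3.308 Mbps × 5580 s = 18458.6 Mb
drone footage reel: 84.478 Mbps × 387 s = 32693.0 Mb
screen recording: 2.758 Mbps × 2160 s = 5957.3 Mb
Total: 81383.5 Mb = 10172.9 MB.
At 500 Mbps: 81383.5 / 500 = 163 s ≈ 2.71 minutes.

3 minutes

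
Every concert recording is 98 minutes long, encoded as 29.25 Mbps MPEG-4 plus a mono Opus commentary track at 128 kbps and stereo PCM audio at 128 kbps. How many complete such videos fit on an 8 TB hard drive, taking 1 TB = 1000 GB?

368

98 min = 5880 s
Audio total: 128 + 128 = 256 kbps = 0.256 Mbps.
Total bitrate: 29.506 Mbps.
Per item: 29.506 Mbps × 5880 s = 173,495 Mb = 21,687 MB.
Capacity: 8 TB = 64,000,000 Mb; 368.89 items → 368 complete.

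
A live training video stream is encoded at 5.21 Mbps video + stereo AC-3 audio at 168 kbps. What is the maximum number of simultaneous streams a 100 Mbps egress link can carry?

18

Audio: 168 kbps = 0.168 Mbps.
Per-viewer media rate: 5.378 Mbps.
100 Mbps = 100.0 Mbps; 100.0 / 5.378 = 18.59 → 18 viewers.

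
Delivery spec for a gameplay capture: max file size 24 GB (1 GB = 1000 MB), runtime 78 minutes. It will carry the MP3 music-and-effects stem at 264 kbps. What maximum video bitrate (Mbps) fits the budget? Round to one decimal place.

40.8 Mbps

Budget: 24 GB = 192000.0 Mb.
78 min = 4680 s
Total bitrate budget: 192000.0 Mb / 4680 s = 41.026 Mbps.
Audio: 264 kbps = 0.264 Mbps.
Video: 41.026 − 0.264 = 40.762 Mbps.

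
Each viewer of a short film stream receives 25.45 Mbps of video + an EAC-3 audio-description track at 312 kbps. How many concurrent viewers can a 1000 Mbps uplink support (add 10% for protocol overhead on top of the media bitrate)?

35

Audio: 312 kbps = 0.312 Mbps.
Per-viewer media rate: 25.762 Mbps.
On the wire with 10% overhead: 28.338 Mbps.
1000 Mbps = 1,000 Mbps; 1,000 / 28.338 = 35.29 → 35 viewers.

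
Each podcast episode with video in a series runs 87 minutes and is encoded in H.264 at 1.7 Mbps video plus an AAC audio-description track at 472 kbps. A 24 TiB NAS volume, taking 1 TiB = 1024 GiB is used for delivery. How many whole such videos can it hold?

87 min = 5220 s
Audio: 472 kbps = 0.472 Mbps.
Total bitrate: 2.172 Mbps.
Per item: 2.172 Mbps × 5220 s = 11,338 Mb = 1,417 MB.
Capacity: 24 TiB = 211,106,233 Mb; 18619.62 items → 18619 complete.

18619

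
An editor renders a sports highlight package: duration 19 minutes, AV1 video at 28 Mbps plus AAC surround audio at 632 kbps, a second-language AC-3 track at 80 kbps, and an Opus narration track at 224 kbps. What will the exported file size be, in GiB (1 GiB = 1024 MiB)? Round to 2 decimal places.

19 min = 1140 s
Audio total: 632 + 80 + 224 = 936 kbps = 0.936 Mbps.
Total bitrate: 28 + 0.936 = 28.936 Mbps.
Stream data: 28.936 Mbps × 1140 s = 32987.0 Mb.
32,987 Mb = 4,123,380,000 bytes ÷ 1,073,741,824 = 3.840 GiB.

3.84 GiB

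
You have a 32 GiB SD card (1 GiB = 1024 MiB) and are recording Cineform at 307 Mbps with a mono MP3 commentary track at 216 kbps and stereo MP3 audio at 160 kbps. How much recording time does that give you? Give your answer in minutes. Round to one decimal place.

Audio total: 216 + 160 = 376 kbps = 0.376 Mbps.
Total bitrate: 307 + 0.376 = 307.376 Mbps.
Capacity: 32 GiB = 274,878 Mb.
Recording time: 274,878 / 307.376 = 894.3 s ≈ 14.9 minutes.

14.9 minutes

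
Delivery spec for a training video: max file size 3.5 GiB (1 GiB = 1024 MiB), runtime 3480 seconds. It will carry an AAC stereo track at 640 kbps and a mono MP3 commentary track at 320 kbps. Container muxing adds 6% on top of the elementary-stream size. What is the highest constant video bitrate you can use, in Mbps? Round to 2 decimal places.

7.19 Mbps

Budget: 3.5 GiB = 30064.8 Mb.
Stream payload after overhead: 30064.8 / 1.06 = 28363.0 Mb.
Total bitrate budget: 28363.0 Mb / 3480 s = 8.150 Mbps.
Audio total: 640 + 320 = 960 kbps = 0.960 Mbps.
Video: 8.150 − 0.960 = 7.190 Mbps.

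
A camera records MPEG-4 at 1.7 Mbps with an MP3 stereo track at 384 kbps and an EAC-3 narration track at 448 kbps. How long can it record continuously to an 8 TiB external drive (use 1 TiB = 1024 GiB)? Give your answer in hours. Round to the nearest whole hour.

7720 hours

Audio total: 384 + 448 = 832 kbps = 0.832 Mbps.
Total bitrate: 1.7 + 0.832 = 2.532 Mbps.
Capacity: 8 TiB = 70,368,744 Mb.
Recording time: 70,368,744 / 2.532 = 27,791,763 s ≈ 7,720 hours.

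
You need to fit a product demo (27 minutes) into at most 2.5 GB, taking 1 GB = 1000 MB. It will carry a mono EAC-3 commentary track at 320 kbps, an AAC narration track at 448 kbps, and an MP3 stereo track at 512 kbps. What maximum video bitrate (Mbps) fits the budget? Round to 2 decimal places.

11.07 Mbps

Budget: 2.5 GB = 20000.0 Mb.
27 min = 1620 s
Total bitrate budget: 20000.0 Mb / 1620 s = 12.346 Mbps.
Audio total: 320 + 448 + 512 = 1280 kbps = 1.280 Mbps.
Video: 12.346 − 1.280 = 11.066 Mbps.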